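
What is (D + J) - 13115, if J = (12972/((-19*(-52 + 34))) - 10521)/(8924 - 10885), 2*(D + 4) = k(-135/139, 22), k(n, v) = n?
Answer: -407508859879/31074006 ≈ -13114.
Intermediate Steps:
D = -1247/278 (D = -4 + (-135/139)/2 = -4 + (-135*1/139)/2 = -4 + (½)*(-135/139) = -4 - 135/278 = -1247/278 ≈ -4.4856)
J = 597535/111777 (J = (12972/((-19*(-18))) - 10521)/(-1961) = (12972/342 - 10521)*(-1/1961) = (12972*(1/342) - 10521)*(-1/1961) = (2162/57 - 10521)*(-1/1961) = -597535/57*(-1/1961) = 597535/111777 ≈ 5.3458)
(D + J) - 13115 = (-1247/278 + 597535/111777) - 13115 = 26728811/31074006 - 13115 = -407508859879/31074006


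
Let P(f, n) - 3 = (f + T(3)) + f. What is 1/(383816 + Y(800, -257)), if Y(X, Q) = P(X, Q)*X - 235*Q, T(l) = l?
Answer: 1/1729011 ≈ 5.7836e-7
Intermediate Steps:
P(f, n) = 6 + 2*f (P(f, n) = 3 + ((f + 3) + f) = 3 + ((3 + f) + f) = 3 + (3 + 2*f) = 6 + 2*f)
Y(X, Q) = -235*Q + X*(6 + 2*X) (Y(X, Q) = (6 + 2*X)*X - 235*Q = X*(6 + 2*X) - 235*Q = -235*Q + X*(6 + 2*X))
1/(383816 + Y(800, -257)) = 1/(383816 + (-235*(-257) + 2*800*(3 + 800))) = 1/(383816 + (60395 + 2*800*803)) = 1/(383816 + (60395 + 1284800)) = 1/(383816 + 1345195) = 1/1729011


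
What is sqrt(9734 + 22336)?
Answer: sqrt(32070) ≈ 179.08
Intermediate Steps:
sqrt(9734 + 22336) = sqrt(32070)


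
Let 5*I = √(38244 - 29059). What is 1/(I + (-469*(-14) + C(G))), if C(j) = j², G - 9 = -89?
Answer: 64830/840583943 - √9185/840583943 ≈ 7.7011e-5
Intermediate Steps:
G = -80 (G = 9 - 89 = -80)
I = √9185/5 (I = √(38244 - 29059)/5 = √9185/5 ≈ 19.168)
1/(I + (-469*(-14) + C(G))) = 1/(√9185/5 + (-469*(-14) + (-80)²)) = 1/(√9185/5 + (6566 + 6400)) = 1/(√9185/5 + 12966) = 1/(12966 + √9185/5)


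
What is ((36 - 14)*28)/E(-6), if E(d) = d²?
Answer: 154/9 ≈ 17.111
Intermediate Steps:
((36 - 14)*28)/E(-6) = ((36 - 14)*28)/((-6)²) = (22*28)/36 = 616*(1/36) = 154/9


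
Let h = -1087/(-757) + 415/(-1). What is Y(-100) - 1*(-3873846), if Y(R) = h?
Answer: 2932188354/757 ≈ 3.8734e+6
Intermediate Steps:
h = -313068/757 (h = -1087*(-1/757) + 415*(-1) = 1087/757 - 415 = -313068/757 ≈ -413.56)
Y(R) = -313068/757
Y(-100) - 1*(-3873846) = -313068/757 - 1*(-3873846) = -313068/757 + 3873846 = 2932188354/757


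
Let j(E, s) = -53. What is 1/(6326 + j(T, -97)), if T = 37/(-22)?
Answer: 1/6273 ≈ 0.00015941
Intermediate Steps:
T = -37/22 (T = 37*(-1/22) = -37/22 ≈ -1.6818)
1/(6326 + j(T, -97)) = 1/(6326 - 53) = 1/6273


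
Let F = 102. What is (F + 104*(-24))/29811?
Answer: -42/523 ≈ -0.080306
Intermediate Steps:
(F + 104*(-24))/29811 = (102 + 104*(-24))/29811 = (102 - 2496)*(1/29811) = -2394*1/29811 = -42/523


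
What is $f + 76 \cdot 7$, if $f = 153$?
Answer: $685$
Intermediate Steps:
$f + 76 \cdot 7 = 153 + 76 \cdot 7 = 153 + 532 = 685$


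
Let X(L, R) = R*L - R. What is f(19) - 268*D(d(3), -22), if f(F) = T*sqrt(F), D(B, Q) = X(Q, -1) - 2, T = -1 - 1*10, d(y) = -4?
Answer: -5628 - 11*sqrt(19) ≈ -5675.9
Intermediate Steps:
X(L, R) = -R + L*R (X(L, R) = L*R - R = -R + L*R)
T = -11 (T = -1 - 10 = -11)
D(B, Q) = -1 - Q (D(B, Q) = -(-1 + Q) - 2 = (1 - Q) - 2 = -1 - Q)
f(F) = -11*sqrt(F)
f(19) - 268*D(d(3), -22) = -11*sqrt(19) - 268*(-1 - 1*(-22)) = -11*sqrt(19) - 268*(-1 + 22) = -11*sqrt(19) - 268*21 = -11*sqrt(19) - 5628 = -5628 - 11*sqrt(19)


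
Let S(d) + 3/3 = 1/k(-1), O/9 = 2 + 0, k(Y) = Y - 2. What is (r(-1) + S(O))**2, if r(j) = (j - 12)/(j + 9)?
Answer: 5041/576 ≈ 8.7517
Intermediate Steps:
k(Y) = -2 + Y
O = 18 (O = 9*(2 + 0) = 9*2 = 18)
S(d) = -4/3 (S(d) = -1 + 1/(-2 - 1) = -1 + 1/(-3) = -1 - 1/3 = -4/3)
r(j) = (-12 + j)/(9 + j)
(r(-1) + S(O))**2 = ((-12 - 1)/(9 - 1) - 4/3)**2 = (-13/8 - 4/3)**2 = (-71/24)**2 = 5041/576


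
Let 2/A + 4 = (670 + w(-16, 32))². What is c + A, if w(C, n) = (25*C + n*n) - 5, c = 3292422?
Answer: 5470415124176/1661517 ≈ 3.2924e+6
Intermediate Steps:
w(C, n) = -5 + n² + 25*C (w(C, n) = (25*C + n²) - 5 = (n² + 25*C) - 5 = -5 + n² + 25*C)
A = 2/1661517 (A = 2/(-4 + (670 + (-5 + 32² + 25*(-16)))²) = 2/(-4 + (670 + (-5 + 1024 - 400))²) = 2/(-4 + (670 + 619)²) = 2/(-4 + 1289²) = 2/(-4 + 1661521) = 2/1661517 ≈ 1.2037e-6)
c + A = 3292422 + 2/1661517 = 5470415124176/1661517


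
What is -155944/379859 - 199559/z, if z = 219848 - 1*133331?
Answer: -89296089229/32864261103 ≈ -2.7171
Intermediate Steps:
z = 86517 (z = 219848 - 133331 = 86517)
-155944/379859 - 199559/z = -155944/379859 - 199559/86517 = -89296089229/32864261103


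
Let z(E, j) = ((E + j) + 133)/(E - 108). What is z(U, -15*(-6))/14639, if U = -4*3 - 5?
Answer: -206/1829875 ≈ -0.00011258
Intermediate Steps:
U = -17 (U = -12 - 5 = -17)
z(E, j) = (133 + E + j)/(-108 + E)
z(U, -15*(-6))/14639 = ((133 - 17 - 15*(-6))/(-108 - 17))/14639 = ((133 - 17 + 90)/(-125))*(1/14639) = -1/125*206*(1/14639) = -206/125*1/14639 = -206/1829875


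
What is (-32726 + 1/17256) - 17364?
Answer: -864353039/17256 ≈ -50090.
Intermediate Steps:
(-32726 + 1/17256) - 17364 = -564719855/17256 - 17364 = -864353039/17256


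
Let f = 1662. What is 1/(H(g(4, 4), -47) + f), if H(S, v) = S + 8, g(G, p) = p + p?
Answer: 1/1678 ≈ 0.00059595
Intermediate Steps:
g(G, p) = 2*p
H(S, v) = 8 + S
1/(H(g(4, 4), -47) + f) = 1/((8 + 2*4) + 1662) = 1/((8 + 8) + 1662) = 1/(16 + 1662) = 1/1678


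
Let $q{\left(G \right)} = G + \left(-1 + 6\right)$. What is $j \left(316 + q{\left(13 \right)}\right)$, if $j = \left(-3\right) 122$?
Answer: $-122244$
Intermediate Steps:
$q{\left(G \right)} = 5 + G$ ($q{\left(G \right)} = G + 5 = 5 + G$)
$j = -366$
$j \left(316 + q{\left(13 \right)}\right) = - 366 \left(316 + \left(5 + 13\right)\right) = - 366 \left(316 + 18\right) = \left(-366\right) 334 = -122244$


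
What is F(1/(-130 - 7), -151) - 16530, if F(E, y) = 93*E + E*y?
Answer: -2264552/137 ≈ -16530.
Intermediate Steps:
F(1/(-130 - 7), -151) - 16530 = (93 - 151)/(-130 - 7) - 16530 = -58/(-137) - 16530 = -1/137*(-58) - 16530 = 58/137 - 16530 = -2264552/137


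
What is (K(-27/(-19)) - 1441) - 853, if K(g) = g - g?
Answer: -2294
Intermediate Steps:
K(g) = 0
(K(-27/(-19)) - 1441) - 853 = (0 - 1441) - 853 = -1441 - 853 = -2294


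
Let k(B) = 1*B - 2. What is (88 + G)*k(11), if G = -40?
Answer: 432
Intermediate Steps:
k(B) = -2 + B (k(B) = B - 2 = -2 + B)
(88 + G)*k(11) = (88 - 40)*(-2 + 11) = 48*9 = 432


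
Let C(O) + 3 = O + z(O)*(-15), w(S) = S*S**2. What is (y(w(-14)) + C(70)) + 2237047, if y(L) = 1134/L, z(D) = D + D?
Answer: 438062663/196 ≈ 2.2350e+6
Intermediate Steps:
w(S) = S**3
z(D) = 2*D
C(O) = -3 - 29*O (C(O) = -3 + (O + (2*O)*(-15)) = -3 + (O - 30*O) = -3 - 29*O)
(y(w(-14)) + C(70)) + 2237047 = (1134/((-14)**3) + (-3 - 29*70)) + 2237047 = (1134/(-2744) + (-3 - 2030)) + 2237047 = (1134*(-1/2744) - 2033) + 2237047 = (-81/196 - 2033) + 2237047 = -398549/196 + 2237047 = 438062663/196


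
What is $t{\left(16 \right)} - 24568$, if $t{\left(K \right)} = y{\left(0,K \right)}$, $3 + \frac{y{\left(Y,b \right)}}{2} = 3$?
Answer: $-24568$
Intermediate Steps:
$y{\left(Y,b \right)} = 0$ ($y{\left(Y,b \right)} = -6 + 2 \cdot 3 = -6 + 6 = 0$)
$t{\left(K \right)} = 0$
$t{\left(16 \right)} - 24568 = 0 - 24568 = -24568$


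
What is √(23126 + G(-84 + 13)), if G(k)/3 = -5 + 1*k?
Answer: 107*√2 ≈ 151.32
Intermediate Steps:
G(k) = -15 + 3*k (G(k) = 3*(-5 + 1*k) = 3*(-5 + k) = -15 + 3*k)
√(23126 + G(-84 + 13)) = √(23126 + (-15 + 3*(-84 + 13))) = √(23126 + (-15 + 3*(-71))) = √(23126 + (-15 - 213)) = √(23126 - 228) = √22898 = 107*√2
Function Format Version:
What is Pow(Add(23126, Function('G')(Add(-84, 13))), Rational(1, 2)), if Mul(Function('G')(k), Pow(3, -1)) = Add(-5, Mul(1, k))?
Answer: Mul(107, Pow(2, Rational(1, 2))) ≈ 151.32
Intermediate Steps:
Function('G')(k) = Add(-15, Mul(3, k)) (Function('G')(k) = Mul(3, Add(-5, Mul(1, k))) = Mul(3, Add(-5, k)) = Add(-15, Mul(3, k)))
Pow(Add(23126, Function('G')(Add(-84, 13))), Rational(1, 2)) = Pow(Add(23126, Add(-15, Mul(3, Add(-84, 13)))), Rational(1, 2)) = Pow(Add(23126, Add(-15, Mul(3, -71))), Rational(1, 2)) = Pow(Add(23126, Add(-15, -213)), Rational(1, 2)) = Pow(Add(23126, -228), Rational(1, 2)) = Pow(22898, Rational(1, 2)) = Mul(107, Pow(2, Rational(1, 2)))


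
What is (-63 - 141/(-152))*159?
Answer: -1500165/152 ≈ -9869.5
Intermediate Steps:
(-63 - 141/(-152))*159 = (-63 - 141*(-1/152))*159 = (-63 + 141/152)*159 = -9435/152*159 = -1500165/152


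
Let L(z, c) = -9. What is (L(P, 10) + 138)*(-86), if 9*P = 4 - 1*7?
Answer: -11094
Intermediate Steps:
P = -1/3 (P = (4 - 1*7)/9 = (4 - 7)/9 = (1/9)*(-3) = -1/3 ≈ -0.33333)
(L(P, 10) + 138)*(-86) = (-9 + 138)*(-86) = 129*(-86) = -11094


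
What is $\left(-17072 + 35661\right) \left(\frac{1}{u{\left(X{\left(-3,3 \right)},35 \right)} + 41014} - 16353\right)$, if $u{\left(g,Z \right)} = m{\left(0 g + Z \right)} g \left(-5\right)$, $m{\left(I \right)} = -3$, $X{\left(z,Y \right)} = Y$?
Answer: $- \frac{12481357747514}{41059} \approx -3.0399 \cdot 10^{8}$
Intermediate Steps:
$u{\left(g,Z \right)} = 15 g$ ($u{\left(g,Z \right)} = - 3 g \left(-5\right) = 15 g$)
$\left(-17072 + 35661\right) \left(\frac{1}{u{\left(X{\left(-3,3 \right)},35 \right)} + 41014} - 16353\right) = \left(-17072 + 35661\right) \left(\frac{1}{15 \cdot 3 + 41014} - 16353\right) = 18589 \left(\frac{1}{45 + 41014} - 16353\right) = 18589 \left(\frac{1}{41059} - 16353\right) = 18589 \left(- \frac{671437826}{41059}\right) = - \frac{12481357747514}{41059}$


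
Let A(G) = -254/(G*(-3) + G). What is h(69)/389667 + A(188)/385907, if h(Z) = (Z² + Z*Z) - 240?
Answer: 224487792407/9423513972724 ≈ 0.023822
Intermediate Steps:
h(Z) = -240 + 2*Z² (h(Z) = (Z² + Z²) - 240 = 2*Z² - 240 = -240 + 2*Z²)
A(G) = 127/G (A(G) = -254/(-3*G + G) = -254*(-1/(2*G)) = -(-127)/G = 127/G)
h(69)/389667 + A(188)/385907 = (-240 + 2*69²)/389667 + (127/188)/385907 = (-240 + 2*4761)*(1/389667) + (127*(1/188))*(1/385907) = (-240 + 9522)*(1/389667) + (127/188)*(1/385907) = 9282*(1/389667) + 127/72550516 = 3094/129889 + 127/72550516 = 224487792407/9423513972724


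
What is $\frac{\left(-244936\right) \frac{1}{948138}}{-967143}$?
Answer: $\frac{122468}{458492514867} \approx 2.6711 \cdot 10^{-7}$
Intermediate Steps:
$\frac{\left(-244936\right) \frac{1}{948138}}{-967143} = \left(-244936\right) \frac{1}{948138} \left(- \frac{1}{967143}\right) = \left(- \frac{122468}{474069}\right) \left(- \frac{1}{967143}\right) = \frac{122468}{458492514867}$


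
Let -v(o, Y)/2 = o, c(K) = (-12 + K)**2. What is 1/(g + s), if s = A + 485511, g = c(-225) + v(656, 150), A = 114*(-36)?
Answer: 1/536264 ≈ 1.8648e-6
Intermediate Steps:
v(o, Y) = -2*o
A = -4104
g = 54857 (g = (-12 - 225)**2 - 2*656 = (-237)**2 - 1312 = 56169 - 1312 = 54857)
s = 481407 (s = -4104 + 485511 = 481407)
1/(g + s) = 1/(54857 + 481407) = 1/536264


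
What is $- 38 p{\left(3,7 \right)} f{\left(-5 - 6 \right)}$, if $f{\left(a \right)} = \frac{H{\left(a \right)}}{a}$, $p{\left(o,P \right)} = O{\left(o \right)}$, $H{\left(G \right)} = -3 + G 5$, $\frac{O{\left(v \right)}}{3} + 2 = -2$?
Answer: $\frac{26448}{11} \approx 2404.4$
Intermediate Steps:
$O{\left(v \right)} = -12$ ($O{\left(v \right)} = -6 + 3 \left(-2\right) = -6 - 6 = -12$)
$H{\left(G \right)} = -3 + 5 G$
$p{\left(o,P \right)} = -12$
$f{\left(a \right)} = \frac{-3 + 5 a}{a}$
$- 38 p{\left(3,7 \right)} f{\left(-5 - 6 \right)} = \left(-38\right) \left(-12\right) \left(5 - \frac{3}{-5 - 6}\right) = 456 \left(5 - \frac{3}{-5 - 6}\right) = 456 \left(5 - \frac{3}{-11}\right) = 456 \left(5 - - \frac{3}{11}\right) = 456 \left(5 + \frac{3}{11}\right) = 456 \cdot \frac{58}{11} = \frac{26448}{11}$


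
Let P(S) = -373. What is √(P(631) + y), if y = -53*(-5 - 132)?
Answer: 2*√1722 ≈ 82.994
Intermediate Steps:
y = 7261 (y = -53*(-137) = 7261)
√(P(631) + y) = √(-373 + 7261) = √6888 = 2*√1722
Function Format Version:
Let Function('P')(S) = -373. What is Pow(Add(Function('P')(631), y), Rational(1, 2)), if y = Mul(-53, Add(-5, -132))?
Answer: Mul(2, Pow(1722, Rational(1, 2))) ≈ 82.994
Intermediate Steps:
y = 7261 (y = Mul(-53, -137) = 7261)
Pow(Add(Function('P')(631), y), Rational(1, 2)) = Pow(Add(-373, 7261), Rational(1, 2)) = Pow(6888, Rational(1, 2)) = Mul(2, Pow(1722, Rational(1, 2)))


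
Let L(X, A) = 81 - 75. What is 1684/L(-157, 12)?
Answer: 842/3 ≈ 280.67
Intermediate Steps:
L(X, A) = 6
1684/L(-157, 12) = 1684/6 = 1684*(⅙) = 842/3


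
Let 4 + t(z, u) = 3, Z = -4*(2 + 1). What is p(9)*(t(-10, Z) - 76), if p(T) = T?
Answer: -693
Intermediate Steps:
Z = -12 (Z = -4*3 = -12)
t(z, u) = -1 (t(z, u) = -4 + 3 = -1)
p(9)*(t(-10, Z) - 76) = 9*(-1 - 76) = 9*(-77) = -693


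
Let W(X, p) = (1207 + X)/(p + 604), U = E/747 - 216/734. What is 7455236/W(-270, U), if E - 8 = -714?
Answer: 1231949553297448/256877613 ≈ 4.7959e+6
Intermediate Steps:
E = -706 (E = 8 - 714 = -706)
U = -339778/274149 (U = -706/747 - 216/734 = -706*1/747 - 216*1/734 = -706/747 - 108/367 = -339778/274149 ≈ -1.2394)
W(X, p) = (1207 + X)/(604 + p)
7455236/W(-270, U) = 7455236/(((1207 - 270)/(604 - 339778/274149))) = 7455236/((937/(165246218/274149))) = 7455236/(((274149/165246218)*937)) = 7455236/(256877613/165246218) = 7455236*(165246218/256877613) = 1231949553297448/256877613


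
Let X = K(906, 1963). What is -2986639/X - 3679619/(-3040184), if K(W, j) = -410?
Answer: 4540720372683/623237720 ≈ 7285.7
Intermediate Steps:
X = -410
-2986639/X - 3679619/(-3040184) = -2986639/(-410) - 3679619/(-3040184) = -2986639*(-1/410) - 3679619*(-1/3040184) = 2986639/410 + 3679619/3040184 = 4540720372683/623237720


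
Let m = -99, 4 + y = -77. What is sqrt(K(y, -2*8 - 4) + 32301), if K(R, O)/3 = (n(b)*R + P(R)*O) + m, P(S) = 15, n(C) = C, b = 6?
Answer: 9*sqrt(366) ≈ 172.18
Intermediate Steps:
y = -81 (y = -4 - 77 = -81)
K(R, O) = -297 + 18*R + 45*O (K(R, O) = 3*((6*R + 15*O) - 99) = 3*(-99 + 6*R + 15*O) = -297 + 18*R + 45*O)
sqrt(K(y, -2*8 - 4) + 32301) = sqrt((-297 + 18*(-81) + 45*(-2*8 - 4)) + 32301) = sqrt((-297 - 1458 + 45*(-16 - 4)) + 32301) = sqrt((-297 - 1458 + 45*(-20)) + 32301) = sqrt((-297 - 1458 - 900) + 32301) = sqrt(-2655 + 32301) = sqrt(29646) = 9*sqrt(366)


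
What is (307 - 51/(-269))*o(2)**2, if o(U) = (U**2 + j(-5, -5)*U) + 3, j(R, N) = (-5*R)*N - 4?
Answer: 5206024634/269 ≈ 1.9353e+7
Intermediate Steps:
j(R, N) = -4 - 5*N*R (j(R, N) = -5*N*R - 4 = -4 - 5*N*R)
o(U) = 3 + U**2 - 129*U (o(U) = (U**2 + (-4 - 5*(-5)*(-5))*U) + 3 = (U**2 + (-4 - 125)*U) + 3 = (U**2 - 129*U) + 3 = 3 + U**2 - 129*U)
(307 - 51/(-269))*o(2)**2 = (307 - 51/(-269))*(3 + 2**2 - 129*2)**2 = (307 - 51*(-1/269))*(3 + 4 - 258)**2 = (307 + 51/269)*(-251)**2 = (82634/269)*63001 = 5206024634/269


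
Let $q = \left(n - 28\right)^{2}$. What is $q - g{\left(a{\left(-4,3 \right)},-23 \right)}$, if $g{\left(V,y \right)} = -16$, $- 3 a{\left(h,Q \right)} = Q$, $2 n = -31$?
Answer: $\frac{7633}{4} \approx 1908.3$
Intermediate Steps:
$n = - \frac{31}{2}$ ($n = \frac{1}{2} \left(-31\right) = - \frac{31}{2} \approx -15.5$)
$a{\left(h,Q \right)} = - \frac{Q}{3}$
$q = \frac{7569}{4}$ ($q = \left(- \frac{31}{2} - 28\right)^{2} = \left(- \frac{87}{2}\right)^{2} = \frac{7569}{4} \approx 1892.3$)
$q - g{\left(a{\left(-4,3 \right)},-23 \right)} = \frac{7569}{4} - -16 = \frac{7569}{4} + 16 = \frac{7633}{4}$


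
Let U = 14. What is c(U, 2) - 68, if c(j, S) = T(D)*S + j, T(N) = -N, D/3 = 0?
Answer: -54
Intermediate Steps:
D = 0 (D = 3*0 = 0)
c(j, S) = j (c(j, S) = (-1*0)*S + j = 0*S + j = 0 + j = j)
c(U, 2) - 68 = 14 - 68 = -54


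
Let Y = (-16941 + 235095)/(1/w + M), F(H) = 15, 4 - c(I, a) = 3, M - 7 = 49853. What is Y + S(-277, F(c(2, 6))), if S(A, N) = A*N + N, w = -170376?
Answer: -35131913860356/8494947359 ≈ -4135.6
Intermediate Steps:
M = 49860 (M = 7 + 49853 = 49860)
c(I, a) = 1 (c(I, a) = 4 - 1*3 = 4 - 3 = 1)
Y = 37168205904/8494947359 (Y = (-16941 + 235095)/(1/(-170376) + 49860) = 218154/(-1/170376 + 49860) = 218154/(8494947359/170376) = 218154*(170376/8494947359) = 37168205904/8494947359 ≈ 4.3753)
S(A, N) = N + A*N
Y + S(-277, F(c(2, 6))) = 37168205904/8494947359 + 15*(1 - 277) = 37168205904/8494947359 + 15*(-276) = 37168205904/8494947359 - 4140 = -35131913860356/8494947359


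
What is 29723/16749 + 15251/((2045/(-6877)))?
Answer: -1756593212588/34251705 ≈ -51285.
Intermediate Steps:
29723/16749 + 15251/((2045/(-6877))) = 29723*(1/16749) + 15251/((2045*(-1/6877))) = 29723/16749 + 15251/(-2045/6877) = 29723/16749 + 15251*(-6877/2045) = 29723/16749 - 104881127/2045 = -1756593212588/34251705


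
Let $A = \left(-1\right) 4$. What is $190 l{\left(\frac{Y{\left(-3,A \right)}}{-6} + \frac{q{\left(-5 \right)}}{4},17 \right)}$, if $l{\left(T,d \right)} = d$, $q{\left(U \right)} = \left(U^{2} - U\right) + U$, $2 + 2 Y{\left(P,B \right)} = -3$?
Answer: $3230$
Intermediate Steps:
$A = -4$
$Y{\left(P,B \right)} = - \frac{5}{2}$ ($Y{\left(P,B \right)} = -1 + \frac{1}{2} \left(-3\right) = -1 - \frac{3}{2} = - \frac{5}{2}$)
$q{\left(U \right)} = U^{2}$
$190 l{\left(\frac{Y{\left(-3,A \right)}}{-6} + \frac{q{\left(-5 \right)}}{4},17 \right)} = 190 \cdot 17 = 3230$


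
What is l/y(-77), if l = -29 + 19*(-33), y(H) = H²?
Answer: -656/5929 ≈ -0.11064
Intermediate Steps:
l = -656 (l = -29 - 627 = -656)
l/y(-77) = -656/((-77)²) = -656/5929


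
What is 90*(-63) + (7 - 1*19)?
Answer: -5682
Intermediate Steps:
90*(-63) + (7 - 1*19) = -5670 + (7 - 19) = -5670 - 12 = -5682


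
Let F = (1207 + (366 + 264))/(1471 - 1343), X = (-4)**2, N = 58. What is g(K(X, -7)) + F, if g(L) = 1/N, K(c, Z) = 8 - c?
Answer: 53337/3712 ≈ 14.369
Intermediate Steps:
X = 16
F = 1837/128 (F = (1207 + 630)/128 = 1837*(1/128) = 1837/128 ≈ 14.352)
g(L) = 1/58
g(K(X, -7)) + F = 1/58 + 1837/128 = 53337/3712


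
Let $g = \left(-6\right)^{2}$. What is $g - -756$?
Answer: $792$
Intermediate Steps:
$g = 36$
$g - -756 = 36 - -756 = 36 + 756 = 792$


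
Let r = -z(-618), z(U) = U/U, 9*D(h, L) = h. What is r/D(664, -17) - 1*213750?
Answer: -141930009/664 ≈ -2.1375e+5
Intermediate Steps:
D(h, L) = h/9
z(U) = 1
r = -1 (r = -1*1 = -1)
r/D(664, -17) - 1*213750 = -1/((⅑)*664) - 1*213750 = -1/664/9 - 213750 = -1*9/664 - 213750 = -9/664 - 213750 = -141930009/664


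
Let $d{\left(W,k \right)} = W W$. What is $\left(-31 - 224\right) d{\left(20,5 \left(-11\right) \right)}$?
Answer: $-102000$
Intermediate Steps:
$d{\left(W,k \right)} = W^{2}$
$\left(-31 - 224\right) d{\left(20,5 \left(-11\right) \right)} = \left(-31 - 224\right) 20^{2} = \left(-31 - 224\right) 400 = \left(-255\right) 400 = -102000$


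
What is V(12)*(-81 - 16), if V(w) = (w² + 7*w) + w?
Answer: -23280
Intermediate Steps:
V(w) = w² + 8*w
V(12)*(-81 - 16) = (12*(8 + 12))*(-81 - 16) = (12*20)*(-97) = 240*(-97) = -23280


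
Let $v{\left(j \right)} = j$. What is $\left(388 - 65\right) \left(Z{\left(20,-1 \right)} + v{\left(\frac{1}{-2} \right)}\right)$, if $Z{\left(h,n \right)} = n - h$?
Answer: $- \frac{13889}{2} \approx -6944.5$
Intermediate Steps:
$\left(388 - 65\right) \left(Z{\left(20,-1 \right)} + v{\left(\frac{1}{-2} \right)}\right) = \left(388 - 65\right) \left(\left(-1 - 20\right) + \frac{1}{-2}\right) = 323 \left(\left(-1 - 20\right) - \frac{1}{2}\right) = 323 \left(-21 - \frac{1}{2}\right) = 323 \left(- \frac{43}{2}\right) = - \frac{13889}{2}$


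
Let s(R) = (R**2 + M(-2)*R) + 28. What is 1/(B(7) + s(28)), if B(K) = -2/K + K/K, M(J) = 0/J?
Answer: 7/5689 ≈ 0.0012304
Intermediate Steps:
M(J) = 0
B(K) = 1 - 2/K (B(K) = -2/K + 1 = 1 - 2/K)
s(R) = 28 + R**2 (s(R) = (R**2 + 0*R) + 28 = (R**2 + 0) + 28 = R**2 + 28 = 28 + R**2)
1/(B(7) + s(28)) = 1/((-2 + 7)/7 + (28 + 28**2)) = 1/((1/7)*5 + (28 + 784)) = 1/(5/7 + 812) = 1/(5689/7) = 7/5689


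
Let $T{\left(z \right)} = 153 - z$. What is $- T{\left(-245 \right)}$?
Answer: $-398$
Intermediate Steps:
$- T{\left(-245 \right)} = - (153 - -245) = - (153 + 245) = \left(-1\right) 398 = -398$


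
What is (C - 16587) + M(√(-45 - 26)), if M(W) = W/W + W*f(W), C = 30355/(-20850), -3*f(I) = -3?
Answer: -69169691/4170 + I*√71 ≈ -16587.0 + 8.4261*I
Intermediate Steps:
f(I) = 1 (f(I) = -⅓*(-3) = 1)
C = -6071/4170 (C = 30355*(-1/20850) = -6071/4170 ≈ -1.4559)
M(W) = 1 + W (M(W) = W/W + W*1 = 1 + W)
(C - 16587) + M(√(-45 - 26)) = (-6071/4170 - 16587) + (1 + √(-45 - 26)) = -69173861/4170 + (1 + √(-71)) = -69173861/4170 + (1 + I*√71) = -69169691/4170 + I*√71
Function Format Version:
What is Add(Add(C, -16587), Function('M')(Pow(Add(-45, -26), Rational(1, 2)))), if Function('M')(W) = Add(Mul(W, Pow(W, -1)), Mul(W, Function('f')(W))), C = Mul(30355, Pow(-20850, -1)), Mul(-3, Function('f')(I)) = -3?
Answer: Add(Rational(-69169691, 4170), Mul(I, Pow(71, Rational(1, 2)))) ≈ Add(-16587., Mul(8.4261, I))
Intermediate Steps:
Function('f')(I) = 1 (Function('f')(I) = Mul(Rational(-1, 3), -3) = 1)
C = Rational(-6071, 4170) (C = Mul(30355, Rational(-1, 20850)) = Rational(-6071, 4170) ≈ -1.4559)
Function('M')(W) = Add(1, W) (Function('M')(W) = Add(Mul(W, Pow(W, -1)), Mul(W, 1)) = Add(1, W))
Add(Add(C, -16587), Function('M')(Pow(Add(-45, -26), Rational(1, 2)))) = Add(Add(Rational(-6071, 4170), -16587), Add(1, Pow(Add(-45, -26), Rational(1, 2)))) = Add(Rational(-69173861, 4170), Add(1, Pow(-71, Rational(1, 2)))) = Add(Rational(-69173861, 4170), Add(1, Mul(I, Pow(71, Rational(1, 2))))) = Add(Rational(-69169691, 4170), Mul(I, Pow(71, Rational(1, 2))))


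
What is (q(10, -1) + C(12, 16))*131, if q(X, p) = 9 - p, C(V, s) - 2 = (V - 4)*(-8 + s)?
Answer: 9956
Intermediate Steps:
C(V, s) = 2 + (-8 + s)*(-4 + V) (C(V, s) = 2 + (V - 4)*(-8 + s) = 2 + (-4 + V)*(-8 + s) = 2 + (-8 + s)*(-4 + V))
(q(10, -1) + C(12, 16))*131 = ((9 - 1*(-1)) + (34 - 8*12 - 4*16 + 12*16))*131 = ((9 + 1) + (34 - 96 - 64 + 192))*131 = (10 + 66)*131 = 76*131 = 9956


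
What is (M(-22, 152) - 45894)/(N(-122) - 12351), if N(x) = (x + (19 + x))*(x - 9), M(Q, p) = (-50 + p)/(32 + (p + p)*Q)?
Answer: -50911761/18996224 ≈ -2.6801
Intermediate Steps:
M(Q, p) = (-50 + p)/(32 + 2*Q*p) (M(Q, p) = (-50 + p)/(32 + (2*p)*Q) = (-50 + p)/(32 + 2*Q*p))
N(x) = (-9 + x)*(19 + 2*x) (N(x) = (19 + 2*x)*(-9 + x) = (-9 + x)*(19 + 2*x))
(M(-22, 152) - 45894)/(N(-122) - 12351) = ((-50 + 152)/(2*(16 - 22*152)) - 45894)/((-171 - 122 + 2*(-122)**2) - 12351) = ((1/2)*102/(16 - 3344) - 45894)/((-171 - 122 + 2*14884) - 12351) = ((1/2)*102/(-3328) - 45894)/((-171 - 122 + 29768) - 12351) = ((1/2)*(-1/3328)*102 - 45894)/(29475 - 12351) = (-51/3328 - 45894)/17124 = -152735283/3328*1/17124 = -50911761/18996224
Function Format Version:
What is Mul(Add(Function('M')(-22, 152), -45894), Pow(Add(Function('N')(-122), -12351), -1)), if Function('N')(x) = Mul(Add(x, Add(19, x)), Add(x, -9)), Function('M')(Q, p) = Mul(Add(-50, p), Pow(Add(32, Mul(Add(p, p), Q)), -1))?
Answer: Rational(-50911761, 18996224) ≈ -2.6801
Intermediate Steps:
Function('M')(Q, p) = Mul(Pow(Add(32, Mul(2, Q, p)), -1), Add(-50, p)) (Function('M')(Q, p) = Mul(Add(-50, p), Pow(Add(32, Mul(Mul(2, p), Q)), -1)) = Mul(Add(-50, p), Pow(Add(32, Mul(2, Q, p)), -1)) = Mul(Pow(Add(32, Mul(2, Q, p)), -1), Add(-50, p)))
Function('N')(x) = Mul(Add(-9, x), Add(19, Mul(2, x))) (Function('N')(x) = Mul(Add(19, Mul(2, x)), Add(-9, x)) = Mul(Add(-9, x), Add(19, Mul(2, x))))
Mul(Add(Function('M')(-22, 152), -45894), Pow(Add(Function('N')(-122), -12351), -1)) = Mul(Add(Mul(Rational(1, 2), Pow(Add(16, Mul(-22, 152)), -1), Add(-50, 152)), -45894), Pow(Add(Add(-171, -122, Mul(2, Pow(-122, 2))), -12351), -1)) = Mul(Add(Mul(Rational(1, 2), Pow(Add(16, -3344), -1), 102), -45894), Pow(Add(Add(-171, -122, Mul(2, 14884)), -12351), -1)) = Mul(Add(Mul(Rational(1, 2), Pow(-3328, -1), 102), -45894), Pow(Add(Add(-171, -122, 29768), -12351), -1)) = Mul(Add(Mul(Rational(1, 2), Rational(-1, 3328), 102), -45894), Pow(Add(29475, -12351), -1)) = Mul(Add(Rational(-51, 3328), -45894), Pow(17124, -1)) = Mul(Rational(-152735283, 3328), Rational(1, 17124)) = Rational(-50911761, 18996224)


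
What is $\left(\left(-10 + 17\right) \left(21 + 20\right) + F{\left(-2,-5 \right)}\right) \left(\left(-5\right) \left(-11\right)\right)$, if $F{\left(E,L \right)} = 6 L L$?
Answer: $24035$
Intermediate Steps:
$F{\left(E,L \right)} = 6 L^{2}$
$\left(\left(-10 + 17\right) \left(21 + 20\right) + F{\left(-2,-5 \right)}\right) \left(\left(-5\right) \left(-11\right)\right) = \left(\left(-10 + 17\right) \left(21 + 20\right) + 6 \left(-5\right)^{2}\right) \left(\left(-5\right) \left(-11\right)\right) = \left(7 \cdot 41 + 6 \cdot 25\right) 55 = \left(287 + 150\right) 55 = 437 \cdot 55 = 24035$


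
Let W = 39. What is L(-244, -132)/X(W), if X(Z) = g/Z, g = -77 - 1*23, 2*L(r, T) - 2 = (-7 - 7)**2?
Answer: -3861/100 ≈ -38.610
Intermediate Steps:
L(r, T) = 99 (L(r, T) = 1 + (-7 - 7)**2/2 = 1 + (1/2)*(-14)**2 = 1 + (1/2)*196 = 1 + 98 = 99)
g = -100 (g = -77 - 23 = -100)
X(Z) = -100/Z
L(-244, -132)/X(W) = 99/((-100/39)) = 99/((-100*1/39)) = 99/(-100/39) = 99*(-39/100) = -3861/100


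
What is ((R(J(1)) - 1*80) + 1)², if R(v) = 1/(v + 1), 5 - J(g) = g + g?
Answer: 99225/16 ≈ 6201.6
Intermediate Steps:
J(g) = 5 - 2*g (J(g) = 5 - (g + g) = 5 - 2*g)
R(v) = 1/(1 + v)
((R(J(1)) - 1*80) + 1)² = ((1/(1 + (5 - 2*1)) - 1*80) + 1)² = ((1/(1 + (5 - 2)) - 80) + 1)² = ((1/(1 + 3) - 80) + 1)² = ((1/4 - 80) + 1)² = ((¼ - 80) + 1)² = (-319/4 + 1)² = (-315/4)² = 99225/16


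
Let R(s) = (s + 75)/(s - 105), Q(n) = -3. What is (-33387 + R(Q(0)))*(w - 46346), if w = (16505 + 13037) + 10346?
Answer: 646852654/3 ≈ 2.1562e+8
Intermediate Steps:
w = 39888 (w = 29542 + 10346 = 39888)
R(s) = (75 + s)/(-105 + s)
(-33387 + R(Q(0)))*(w - 46346) = (-33387 + (75 - 3)/(-105 - 3))*(39888 - 46346) = (-33387 + 72/(-108))*(-6458) = (-33387 - 1/108*72)*(-6458) = (-33387 - ⅔)*(-6458) = -100163/3*(-6458) = 646852654/3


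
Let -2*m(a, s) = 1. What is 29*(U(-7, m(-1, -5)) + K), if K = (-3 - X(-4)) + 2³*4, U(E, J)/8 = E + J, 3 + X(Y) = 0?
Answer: -812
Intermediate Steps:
X(Y) = -3 (X(Y) = -3 + 0 = -3)
m(a, s) = -½ (m(a, s) = -½*1 = -½)
U(E, J) = 8*E + 8*J (U(E, J) = 8*(E + J) = 8*E + 8*J)
K = 32 (K = (-3 - 1*(-3)) + 2³*4 = (-3 + 3) + 8*4 = 0 + 32 = 32)
29*(U(-7, m(-1, -5)) + K) = 29*((8*(-7) + 8*(-½)) + 32) = 29*((-56 - 4) + 32) = 29*(-60 + 32) = 29*(-28) = -812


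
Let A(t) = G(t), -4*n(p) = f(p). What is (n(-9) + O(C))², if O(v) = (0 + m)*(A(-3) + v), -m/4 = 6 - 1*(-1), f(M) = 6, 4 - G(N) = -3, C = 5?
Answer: 455625/4 ≈ 1.1391e+5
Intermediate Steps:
G(N) = 7 (G(N) = 4 - 1*(-3) = 4 + 3 = 7)
m = -28 (m = -4*(6 - 1*(-1)) = -4*(6 + 1) = -4*7 = -28)
n(p) = -3/2 (n(p) = -¼*6 = -3/2)
A(t) = 7
O(v) = -196 - 28*v (O(v) = (0 - 28)*(7 + v) = -28*(7 + v) = -196 - 28*v)
(n(-9) + O(C))² = (-3/2 + (-196 - 28*5))² = (-3/2 + (-196 - 140))² = (-3/2 - 336)² = (-675/2)² = 455625/4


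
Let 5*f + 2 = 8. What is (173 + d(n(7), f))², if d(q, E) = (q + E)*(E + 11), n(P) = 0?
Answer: 22005481/625 ≈ 35209.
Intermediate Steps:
f = 6/5 (f = -⅖ + (⅕)*8 = -⅖ + 8/5 = 6/5 ≈ 1.2000)
d(q, E) = (11 + E)*(E + q) (d(q, E) = (E + q)*(11 + E) = (11 + E)*(E + q))
(173 + d(n(7), f))² = (173 + ((6/5)² + 11*(6/5) + 11*0 + (6/5)*0))² = (173 + (36/25 + 66/5 + 0 + 0))² = (173 + 366/25)² = (4691/25)² = 22005481/625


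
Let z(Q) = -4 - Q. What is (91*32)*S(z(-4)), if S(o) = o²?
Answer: 0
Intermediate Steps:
(91*32)*S(z(-4)) = (91*32)*(-4 - 1*(-4))² = 2912*(-4 + 4)² = 2912*0² = 2912*0 = 0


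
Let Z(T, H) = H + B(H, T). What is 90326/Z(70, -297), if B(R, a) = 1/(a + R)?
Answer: -10252001/33710 ≈ -304.12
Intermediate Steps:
B(R, a) = 1/(R + a)
Z(T, H) = H + 1/(H + T)
90326/Z(70, -297) = 90326/(((1 - 297*(-297 + 70))/(-297 + 70))) = 90326/(((1 - 297*(-227))/(-227))) = 90326/((-(1 + 67419)/227)) = 90326/((-1/227*67420)) = 90326/(-67420/227) = 90326*(-227/67420) = -10252001/33710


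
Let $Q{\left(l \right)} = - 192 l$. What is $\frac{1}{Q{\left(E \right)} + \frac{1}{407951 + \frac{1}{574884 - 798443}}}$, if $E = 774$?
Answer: $- \frac{91201117608}{13553215685266105} \approx -6.7291 \cdot 10^{-6}$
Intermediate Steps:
$\frac{1}{Q{\left(E \right)} + \frac{1}{407951 + \frac{1}{574884 - 798443}}} = \frac{1}{\left(-192\right) 774 + \frac{1}{407951 + \frac{1}{574884 - 798443}}} = \frac{1}{-148608 + \frac{1}{407951 + \frac{1}{-223559}}} = \frac{1}{-148608 + \frac{1}{407951 - \frac{1}{223559}}} = \frac{1}{-148608 + \frac{1}{\frac{91201117608}{223559}}} = \frac{1}{-148608 + \frac{223559}{91201117608}} = \frac{1}{- \frac{13553215685266105}{91201117608}} = - \frac{91201117608}{13553215685266105}$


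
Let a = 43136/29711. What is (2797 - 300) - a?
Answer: 74145231/29711 ≈ 2495.5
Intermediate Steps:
a = 43136/29711 (a = 43136*(1/29711) = 43136/29711 ≈ 1.4519)
(2797 - 300) - a = (2797 - 300) - 1*43136/29711 = 2497 - 43136/29711 = 74145231/29711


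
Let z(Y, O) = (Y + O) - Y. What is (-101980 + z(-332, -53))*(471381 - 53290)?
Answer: -42659079003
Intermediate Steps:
z(Y, O) = O (z(Y, O) = (O + Y) - Y = O)
(-101980 + z(-332, -53))*(471381 - 53290) = (-101980 - 53)*(471381 - 53290) = -102033*418091 = -42659079003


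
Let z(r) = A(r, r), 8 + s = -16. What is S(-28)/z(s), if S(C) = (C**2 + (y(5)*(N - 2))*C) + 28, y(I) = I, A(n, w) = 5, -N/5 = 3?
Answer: 3192/5 ≈ 638.40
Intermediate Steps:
s = -24 (s = -8 - 16 = -24)
N = -15 (N = -5*3 = -15)
z(r) = 5
S(C) = 28 + C**2 - 85*C (S(C) = (C**2 + (5*(-15 - 2))*C) + 28 = (C**2 + (5*(-17))*C) + 28 = (C**2 - 85*C) + 28 = 28 + C**2 - 85*C)
S(-28)/z(s) = (28 + (-28)**2 - 85*(-28))/5 = (28 + 784 + 2380)*(1/5) = 3192*(1/5) = 3192/5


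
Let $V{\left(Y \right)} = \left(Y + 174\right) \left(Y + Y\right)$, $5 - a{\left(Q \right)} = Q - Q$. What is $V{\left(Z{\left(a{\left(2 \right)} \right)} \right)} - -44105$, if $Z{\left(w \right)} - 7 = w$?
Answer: $48569$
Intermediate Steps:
$a{\left(Q \right)} = 5$ ($a{\left(Q \right)} = 5 - \left(Q - Q\right) = 5 - 0 = 5 + 0 = 5$)
$Z{\left(w \right)} = 7 + w$
$V{\left(Y \right)} = 2 Y \left(174 + Y\right)$ ($V{\left(Y \right)} = \left(174 + Y\right) 2 Y = 2 Y \left(174 + Y\right)$)
$V{\left(Z{\left(a{\left(2 \right)} \right)} \right)} - -44105 = 2 \left(7 + 5\right) \left(174 + \left(7 + 5\right)\right) - -44105 = 2 \cdot 12 \left(174 + 12\right) + 44105 = 2 \cdot 12 \cdot 186 + 44105 = 4464 + 44105 = 48569$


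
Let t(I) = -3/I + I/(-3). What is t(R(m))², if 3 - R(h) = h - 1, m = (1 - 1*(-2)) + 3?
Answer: 169/36 ≈ 4.6944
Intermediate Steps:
m = 6 (m = (1 + 2) + 3 = 3 + 3 = 6)
R(h) = 4 - h (R(h) = 3 - (h - 1) = 3 - (-1 + h) = 3 + (1 - h) = 4 - h)
t(I) = -3/I - I/3 (t(I) = -3/I + I*(-⅓) = -3/I - I/3)
t(R(m))² = (-3/(4 - 1*6) - (4 - 1*6)/3)² = (-3/(4 - 6) - (4 - 6)/3)² = (-3/(-2) - ⅓*(-2))² = (-3*(-½) + ⅔)² = (3/2 + ⅔)² = (13/6)² = 169/36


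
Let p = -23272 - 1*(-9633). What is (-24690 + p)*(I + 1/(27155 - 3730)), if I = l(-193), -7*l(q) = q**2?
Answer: 33444268606122/163975 ≈ 2.0396e+8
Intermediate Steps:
l(q) = -q**2/7
I = -37249/7 (I = -1/7*(-193)**2 = -1/7*37249 = -37249/7 ≈ -5321.3)
p = -13639 (p = -23272 + 9633 = -13639)
(-24690 + p)*(I + 1/(27155 - 3730)) = (-24690 - 13639)*(-37249/7 + 1/(27155 - 3730)) = -38329*(-37249/7 + 1/23425) = -38329*(-872557818/163975) = 33444268606122/163975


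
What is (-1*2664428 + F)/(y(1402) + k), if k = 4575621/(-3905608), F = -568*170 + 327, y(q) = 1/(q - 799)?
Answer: 6501581991193464/2755193855 ≈ 2.3598e+6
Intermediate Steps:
y(q) = 1/(-799 + q)
F = -96233 (F = -96560 + 327 = -96233)
k = -4575621/3905608 (k = 4575621*(-1/3905608) = -4575621/3905608 ≈ -1.1716)
(-1*2664428 + F)/(y(1402) + k) = (-1*2664428 - 96233)/(1/(-799 + 1402) - 4575621/3905608) = (-2664428 - 96233)/(1/603 - 4575621/3905608) = -2760661/(1/603 - 4575621/3905608) = -2760661/(-2755193855/2355081624) = -2760661*(-2355081624/2755193855) = 6501581991193464/2755193855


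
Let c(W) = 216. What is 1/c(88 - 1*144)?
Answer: 1/216 ≈ 0.0046296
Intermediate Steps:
1/c(88 - 1*144) = 1/216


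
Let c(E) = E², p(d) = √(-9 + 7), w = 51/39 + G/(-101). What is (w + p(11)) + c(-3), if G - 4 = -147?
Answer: 15393/1313 + I*√2 ≈ 11.724 + 1.4142*I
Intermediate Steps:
G = -143 (G = 4 - 147 = -143)
w = 3576/1313 (w = 51/39 - 143/(-101) = 51*(1/39) - 143*(-1/101) = 17/13 + 143/101 = 3576/1313 ≈ 2.7235)
p(d) = I*√2 (p(d) = √(-2) = I*√2)
(w + p(11)) + c(-3) = (3576/1313 + I*√2) + (-3)² = (3576/1313 + I*√2) + 9 = 15393/1313 + I*√2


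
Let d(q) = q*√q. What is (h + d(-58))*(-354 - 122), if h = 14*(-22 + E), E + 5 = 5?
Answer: 146608 + 27608*I*√58 ≈ 1.4661e+5 + 2.1026e+5*I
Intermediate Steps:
E = 0 (E = -5 + 5 = 0)
d(q) = q^(3/2)
h = -308 (h = 14*(-22 + 0) = 14*(-22) = -308)
(h + d(-58))*(-354 - 122) = (-308 + (-58)^(3/2))*(-354 - 122) = (-308 - 58*I*√58)*(-476) = 146608 + 27608*I*√58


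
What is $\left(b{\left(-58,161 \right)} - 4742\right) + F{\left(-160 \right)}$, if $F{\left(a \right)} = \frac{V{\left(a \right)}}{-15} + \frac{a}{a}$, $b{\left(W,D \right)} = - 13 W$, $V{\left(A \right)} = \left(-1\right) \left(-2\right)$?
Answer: $- \frac{59807}{15} \approx -3987.1$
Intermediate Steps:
$V{\left(A \right)} = 2$
$F{\left(a \right)} = \frac{13}{15}$ ($F{\left(a \right)} = \frac{2}{-15} + \frac{a}{a} = 2 \left(- \frac{1}{15}\right) + 1 = - \frac{2}{15} + 1 = \frac{13}{15}$)
$\left(b{\left(-58,161 \right)} - 4742\right) + F{\left(-160 \right)} = \left(\left(-13\right) \left(-58\right) - 4742\right) + \frac{13}{15} = \left(754 - 4742\right) + \frac{13}{15} = -3988 + \frac{13}{15} = - \frac{59807}{15}$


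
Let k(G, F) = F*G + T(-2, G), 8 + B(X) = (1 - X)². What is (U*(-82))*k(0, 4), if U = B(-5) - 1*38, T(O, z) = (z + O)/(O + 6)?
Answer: -410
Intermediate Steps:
B(X) = -8 + (1 - X)²
T(O, z) = (O + z)/(6 + O)
k(G, F) = -½ + G/4 + F*G (k(G, F) = F*G + (-2 + G)/(6 - 2) = F*G + (-2 + G)/4 = F*G + (-½ + G/4) = -½ + G/4 + F*G)
U = -10 (U = (-8 + (-1 - 5)²) - 1*38 = (-8 + (-6)²) - 38 = (-8 + 36) - 38 = 28 - 38 = -10)
(U*(-82))*k(0, 4) = (-10*(-82))*(-½ + (¼)*0 + 4*0) = 820*(-½ + 0 + 0) = 820*(-½) = -410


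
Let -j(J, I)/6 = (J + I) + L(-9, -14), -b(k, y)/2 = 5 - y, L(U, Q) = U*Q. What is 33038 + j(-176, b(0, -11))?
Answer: 33530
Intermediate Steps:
L(U, Q) = Q*U
b(k, y) = -10 + 2*y (b(k, y) = -2*(5 - y) = -10 + 2*y)
j(J, I) = -756 - 6*I - 6*J (j(J, I) = -6*((J + I) - 14*(-9)) = -6*((I + J) + 126) = -6*(126 + I + J) = -756 - 6*I - 6*J)
33038 + j(-176, b(0, -11)) = 33038 + (-756 - 6*(-10 + 2*(-11)) - 6*(-176)) = 33038 + (-756 - 6*(-10 - 22) + 1056) = 33038 + (-756 - 6*(-32) + 1056) = 33038 + (-756 + 192 + 1056) = 33038 + 492 = 33530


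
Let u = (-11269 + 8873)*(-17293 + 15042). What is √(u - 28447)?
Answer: √5364949 ≈ 2316.2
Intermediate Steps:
u = 5393396 (u = -2396*(-2251) = 5393396)
√(u - 28447) = √(5393396 - 28447) = √5364949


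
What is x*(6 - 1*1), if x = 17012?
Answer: 85060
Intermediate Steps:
x*(6 - 1*1) = 17012*(6 - 1*1) = 17012*(6 - 1) = 17012*5 = 85060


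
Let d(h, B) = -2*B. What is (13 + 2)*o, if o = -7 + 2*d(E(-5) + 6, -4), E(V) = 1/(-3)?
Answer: 135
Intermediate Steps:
E(V) = -1/3
o = 9 (o = -7 + 2*(-2*(-4)) = -7 + 2*8 = -7 + 16 = 9)
(13 + 2)*o = (13 + 2)*9 = 15*9 = 135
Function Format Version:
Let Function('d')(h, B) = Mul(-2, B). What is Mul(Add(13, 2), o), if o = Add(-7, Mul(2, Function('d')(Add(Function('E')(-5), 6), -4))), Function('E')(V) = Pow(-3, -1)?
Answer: 135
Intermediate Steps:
Function('E')(V) = Rational(-1, 3)
o = 9 (o = Add(-7, Mul(2, Mul(-2, -4))) = Add(-7, Mul(2, 8)) = Add(-7, 16) = 9)
Mul(Add(13, 2), o) = Mul(Add(13, 2), 9) = Mul(15, 9) = 135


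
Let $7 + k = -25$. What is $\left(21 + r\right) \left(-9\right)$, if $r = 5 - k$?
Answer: $-522$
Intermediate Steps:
$k = -32$ ($k = -7 - 25 = -32$)
$r = 37$ ($r = 5 - -32 = 5 + 32 = 37$)
$\left(21 + r\right) \left(-9\right) = \left(21 + 37\right) \left(-9\right) = 58 \left(-9\right) = -522$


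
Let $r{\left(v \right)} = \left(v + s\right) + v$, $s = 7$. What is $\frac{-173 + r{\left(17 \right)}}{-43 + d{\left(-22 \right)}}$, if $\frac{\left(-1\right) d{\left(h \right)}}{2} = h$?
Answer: $-132$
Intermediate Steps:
$r{\left(v \right)} = 7 + 2 v$ ($r{\left(v \right)} = \left(v + 7\right) + v = \left(7 + v\right) + v = 7 + 2 v$)
$d{\left(h \right)} = - 2 h$
$\frac{-173 + r{\left(17 \right)}}{-43 + d{\left(-22 \right)}} = \frac{-173 + \left(7 + 2 \cdot 17\right)}{-43 - -44} = \frac{-173 + \left(7 + 34\right)}{-43 + 44} = \frac{-173 + 41}{1} = \left(-132\right) 1 = -132$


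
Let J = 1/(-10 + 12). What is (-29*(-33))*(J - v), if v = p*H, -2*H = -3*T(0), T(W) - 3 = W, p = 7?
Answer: -29667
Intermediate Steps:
T(W) = 3 + W
J = ½ (J = 1/2 = ½ ≈ 0.50000)
H = 9/2 (H = -(-3)*(3 + 0)/2 = -(-3)*3/2 = -½*(-9) = 9/2 ≈ 4.5000)
v = 63/2 (v = 7*(9/2) = 63/2 ≈ 31.500)
(-29*(-33))*(J - v) = (-29*(-33))*(½ - 1*63/2) = 957*(½ - 63/2) = 957*(-31) = -29667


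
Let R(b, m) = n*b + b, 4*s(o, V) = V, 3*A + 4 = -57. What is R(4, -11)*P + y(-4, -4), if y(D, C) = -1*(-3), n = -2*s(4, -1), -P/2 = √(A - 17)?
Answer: 3 - 16*I*√21 ≈ 3.0 - 73.321*I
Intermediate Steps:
A = -61/3 (A = -4/3 + (⅓)*(-57) = -4/3 - 19 = -61/3 ≈ -20.333)
s(o, V) = V/4
P = -8*I*√21/3 (P = -2*√(-61/3 - 17) = -8*I*√21/3 ≈ -12.22*I)
n = ½ (n = -(-1)/2 = -2*(-¼) = ½ ≈ 0.50000)
y(D, C) = 3
R(b, m) = 3*b/2 (R(b, m) = b/2 + b = 3*b/2)
R(4, -11)*P + y(-4, -4) = ((3/2)*4)*(-8*I*√21/3) + 3 = 6*(-8*I*√21/3) + 3 = -16*I*√21 + 3 = 3 - 16*I*√21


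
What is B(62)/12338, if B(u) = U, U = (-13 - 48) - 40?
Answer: -101/12338 ≈ -0.0081861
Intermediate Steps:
U = -101 (U = -61 - 40 = -101)
B(u) = -101
B(62)/12338 = -101/12338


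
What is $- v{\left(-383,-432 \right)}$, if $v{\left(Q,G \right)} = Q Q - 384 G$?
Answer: $-312577$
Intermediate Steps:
$v{\left(Q,G \right)} = Q^{2} - 384 G$
$- v{\left(-383,-432 \right)} = - (\left(-383\right)^{2} - -165888) = - (146689 + 165888) = \left(-1\right) 312577 = -312577$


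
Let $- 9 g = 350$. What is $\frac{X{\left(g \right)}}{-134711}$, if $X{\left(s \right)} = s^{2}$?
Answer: $- \frac{122500}{10911591} \approx -0.011227$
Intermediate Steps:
$g = - \frac{350}{9}$ ($g = \left(- \frac{1}{9}\right) 350 = - \frac{350}{9} \approx -38.889$)
$\frac{X{\left(g \right)}}{-134711} = \frac{\left(- \frac{350}{9}\right)^{2}}{-134711} = \frac{122500}{81} \left(- \frac{1}{134711}\right) = - \frac{122500}{10911591}$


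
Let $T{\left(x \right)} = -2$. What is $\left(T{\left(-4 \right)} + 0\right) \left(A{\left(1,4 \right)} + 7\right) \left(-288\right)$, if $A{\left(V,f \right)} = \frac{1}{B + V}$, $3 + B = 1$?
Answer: $3456$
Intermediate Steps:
$B = -2$ ($B = -3 + 1 = -2$)
$A{\left(V,f \right)} = \frac{1}{-2 + V}$
$\left(T{\left(-4 \right)} + 0\right) \left(A{\left(1,4 \right)} + 7\right) \left(-288\right) = \left(-2 + 0\right) \left(\frac{1}{-2 + 1} + 7\right) \left(-288\right) = - 2 \left(\frac{1}{-1} + 7\right) \left(-288\right) = - 2 \left(-1 + 7\right) \left(-288\right) = \left(-2\right) 6 \left(-288\right) = \left(-12\right) \left(-288\right) = 3456$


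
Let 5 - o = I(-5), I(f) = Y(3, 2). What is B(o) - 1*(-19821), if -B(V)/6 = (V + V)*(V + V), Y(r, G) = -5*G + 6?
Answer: 17877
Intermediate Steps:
Y(r, G) = 6 - 5*G
I(f) = -4 (I(f) = 6 - 5*2 = 6 - 10 = -4)
o = 9 (o = 5 - 1*(-4) = 5 + 4 = 9)
B(V) = -24*V² (B(V) = -6*(V + V)*(V + V) = -6*2*V*2*V = -24*V²)
B(o) - 1*(-19821) = -24*9² - 1*(-19821) = -24*81 + 19821 = -1944 + 19821 = 17877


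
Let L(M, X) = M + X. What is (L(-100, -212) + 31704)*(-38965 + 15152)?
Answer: -747537696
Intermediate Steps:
(L(-100, -212) + 31704)*(-38965 + 15152) = ((-100 - 212) + 31704)*(-38965 + 15152) = (-312 + 31704)*(-23813) = 31392*(-23813) = -747537696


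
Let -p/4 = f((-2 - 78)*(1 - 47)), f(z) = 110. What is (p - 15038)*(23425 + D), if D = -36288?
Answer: 199093514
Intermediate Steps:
p = -440 (p = -4*110 = -440)
(p - 15038)*(23425 + D) = (-440 - 15038)*(23425 - 36288) = -15478*(-12863) = 199093514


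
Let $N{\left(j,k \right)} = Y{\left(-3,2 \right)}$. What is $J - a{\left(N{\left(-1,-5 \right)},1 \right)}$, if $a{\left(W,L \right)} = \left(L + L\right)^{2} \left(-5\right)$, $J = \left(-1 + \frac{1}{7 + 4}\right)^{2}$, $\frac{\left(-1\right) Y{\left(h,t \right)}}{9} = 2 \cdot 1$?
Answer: $\frac{2520}{121} \approx 20.826$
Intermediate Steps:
$Y{\left(h,t \right)} = -18$ ($Y{\left(h,t \right)} = - 9 \cdot 2 \cdot 1 = \left(-9\right) 2 = -18$)
$N{\left(j,k \right)} = -18$
$J = \frac{100}{121}$ ($J = \left(-1 + \frac{1}{11}\right)^{2} = \left(- \frac{10}{11}\right)^{2} = \frac{100}{121} \approx 0.82645$)
$a{\left(W,L \right)} = - 20 L^{2}$ ($a{\left(W,L \right)} = \left(2 L\right)^{2} \left(-5\right) = 4 L^{2} \left(-5\right) = - 20 L^{2}$)
$J - a{\left(N{\left(-1,-5 \right)},1 \right)} = \frac{100}{121} - - 20 \cdot 1^{2} = \frac{100}{121} - \left(-20\right) 1 = \frac{100}{121} - -20 = \frac{100}{121} + 20 = \frac{2520}{121}$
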